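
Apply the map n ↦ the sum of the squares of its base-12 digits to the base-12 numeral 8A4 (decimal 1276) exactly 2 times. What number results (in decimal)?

10

1276 = (8,10,4)_12 → 8² + 10² + 4² = 64 + 100 + 16 = 180
180 = (1,3,0)_12 → 1² + 3² + 0² = 1 + 9 + 0 = 10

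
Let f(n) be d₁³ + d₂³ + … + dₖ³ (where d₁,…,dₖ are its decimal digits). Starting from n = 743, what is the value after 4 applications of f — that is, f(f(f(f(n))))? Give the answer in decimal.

743 → 434
434 → 155
155 → 251
251 → 134

134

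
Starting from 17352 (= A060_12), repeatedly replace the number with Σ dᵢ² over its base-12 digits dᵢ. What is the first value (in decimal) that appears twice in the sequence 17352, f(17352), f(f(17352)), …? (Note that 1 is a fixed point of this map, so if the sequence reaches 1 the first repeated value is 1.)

5

17352 = (10,0,6,0)_12 → 10² + 0² + 6² + 0² = 100 + 0 + 36 + 0 = 136
136 = (11,4)_12 → 11² + 4² = 121 + 16 = 137
137 = (11,5)_12 → 11² + 5² = 121 + 25 = 146
146 = (1,0,2)_12 → 1² + 0² + 2² = 1 + 0 + 4 = 5
5 = (5)_12 → 5² = 25
25 = (2,1)_12 → 2² + 1² = 4 + 1 = 5  — 5 already appeared earlier.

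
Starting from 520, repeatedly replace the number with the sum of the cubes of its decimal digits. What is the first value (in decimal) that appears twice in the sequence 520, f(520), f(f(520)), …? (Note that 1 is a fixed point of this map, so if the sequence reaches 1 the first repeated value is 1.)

133

520 → 5³ + 2³ + 0³ = 133
133 → 1³ + 3³ + 3³ = 55
55 → 5³ + 5³ = 250
250 → 2³ + 5³ + 0³ = 133  — 133 already appeared earlier.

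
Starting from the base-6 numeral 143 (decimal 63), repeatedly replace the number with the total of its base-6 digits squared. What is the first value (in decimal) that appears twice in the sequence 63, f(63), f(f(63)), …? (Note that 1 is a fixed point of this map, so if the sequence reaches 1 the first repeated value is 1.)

26

63 = (1,4,3)_6 → 1² + 4² + 3² = 1 + 16 + 9 = 26
26 = (4,2)_6 → 4² + 2² = 16 + 4 = 20
20 = (3,2)_6 → 3² + 2² = 9 + 4 = 13
13 = (2,1)_6 → 2² + 1² = 4 + 1 = 5
5 = (5)_6 → 5² = 25
25 = (4,1)_6 → 4² + 1² = 16 + 1 = 17
17 = (2,5)_6 → 2² + 5² = 4 + 25 = 29
29 = (4,5)_6 → 4² + 5² = 16 + 25 = 41
41 = (1,0,5)_6 → 1² + 0² + 5² = 1 + 0 + 25 = 26  — 26 already appeared earlier.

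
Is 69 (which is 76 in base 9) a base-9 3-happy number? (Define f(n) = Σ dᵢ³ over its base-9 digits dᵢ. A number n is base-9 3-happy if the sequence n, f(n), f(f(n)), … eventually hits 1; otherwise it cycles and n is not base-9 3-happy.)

base-9 3-happy

69 = (7,6)_9 → 559
559 = (6,8,1)_9 → 729
729 = (1,0,0,0)_9 → 1  — reached 1.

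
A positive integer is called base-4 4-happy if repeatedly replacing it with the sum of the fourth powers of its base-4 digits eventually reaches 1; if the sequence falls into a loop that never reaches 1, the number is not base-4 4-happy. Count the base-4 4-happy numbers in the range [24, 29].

5

24: 24 → 17 → 2 → 16 → 1  — base-4 4-happy
25: 25 → 18 → 17 → 2 → 16 → 1  — base-4 4-happy
26: 26 → 33 → 17 → 2 → 16 → 1  — base-4 4-happy
27: 27 → 98 → 33 → 17 → 2 → 16 → 1  — base-4 4-happy
28: 28 → 82 → 18 → 17 → 2 → 16 → 1  — base-4 4-happy
29: 29 → 83 → 83  — not base-4 4-happy
base-4 4-happy: 24, 25, 26, 27, 28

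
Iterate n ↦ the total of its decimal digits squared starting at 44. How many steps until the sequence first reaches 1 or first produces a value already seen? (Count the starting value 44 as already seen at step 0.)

4

44 → 4² + 4² = 32
32 → 3² + 2² = 13
13 → 1² + 3² = 10
10 → 1² + 0² = 1  — reached 1.
That took 4 steps.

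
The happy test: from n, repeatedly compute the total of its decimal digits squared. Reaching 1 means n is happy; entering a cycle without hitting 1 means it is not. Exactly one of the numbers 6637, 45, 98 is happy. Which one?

6637: 6637 → 130 → 10 → 1  — reaches 1 (happy)
45: 45 → 41 → 17 → 50 → 25 → 29 → 85 → 89 → 145 → 42 → 20 → 4 → 16 → 37 → 58 → 89  — repeats 89 (not happy)
98: 98 → 145 → 42 → 20 → 4 → 16 → 37 → 58 → 89 → 145  — repeats 145 (not happy)

6637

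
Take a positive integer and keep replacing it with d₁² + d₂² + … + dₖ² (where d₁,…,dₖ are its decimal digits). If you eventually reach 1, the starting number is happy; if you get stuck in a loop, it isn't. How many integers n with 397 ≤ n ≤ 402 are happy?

397: 397 → 139 → 91 → 82 → 68 → 100 → 1  (reaches 1)
398: 398 → 154 → 42 → 20 → 4 → 16 → 37 → 58 → 89 → 145 → 42  (repeats 42)
399: 399 → 171 → 51 → 26 → 40 → 16 → 37 → 58 → 89 → 145 → 42 → 20 → 4 → 16  (repeats 16)
400: 400 → 16 → 37 → 58 → 89 → 145 → 42 → 20 → 4 → 16  (repeats 16)
401: 401 → 17 → 50 → 25 → 29 → 85 → 89 → 145 → 42 → 20 → 4 → 16 → 37 → 58 → 89  (repeats 89)
402: 402 → 20 → 4 → 16 → 37 → 58 → 89 → 145 → 42 → 20  (repeats 20)
happy: 397

1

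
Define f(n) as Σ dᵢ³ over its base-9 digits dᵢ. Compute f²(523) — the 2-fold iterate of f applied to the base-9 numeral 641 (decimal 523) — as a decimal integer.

99

523 = (6,4,1)_9 → 281
281 = (3,4,2)_9 → 99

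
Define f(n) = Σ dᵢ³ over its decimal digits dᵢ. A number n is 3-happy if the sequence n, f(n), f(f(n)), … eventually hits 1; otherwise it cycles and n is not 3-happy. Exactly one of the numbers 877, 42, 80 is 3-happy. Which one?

877

877: 877 → 1198 → 1243 → 100 → 1  — reaches 1 (3-happy)
42: 42 → 72 → 351 → 153 → 153  — repeats 153 (not 3-happy)
80: 80 → 512 → 134 → 92 → 737 → 713 → 371 → 371  — repeats 371 (not 3-happy)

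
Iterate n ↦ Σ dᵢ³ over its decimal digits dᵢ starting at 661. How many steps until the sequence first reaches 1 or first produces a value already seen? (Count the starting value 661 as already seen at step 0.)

7

661 → 6³ + 6³ + 1³ = 433
433 → 4³ + 3³ + 3³ = 118
118 → 1³ + 1³ + 8³ = 514
514 → 5³ + 1³ + 4³ = 190
190 → 1³ + 9³ + 0³ = 730
730 → 7³ + 3³ + 0³ = 370
370 → 3³ + 7³ + 0³ = 370  — 370 repeats.
That took 7 steps.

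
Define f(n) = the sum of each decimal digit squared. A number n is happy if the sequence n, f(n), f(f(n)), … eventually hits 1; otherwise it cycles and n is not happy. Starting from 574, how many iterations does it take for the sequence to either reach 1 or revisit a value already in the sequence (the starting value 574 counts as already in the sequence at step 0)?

13

574 → 90
90 → 81
81 → 65
65 → 61
61 → 37
37 → 58
58 → 89
89 → 145
145 → 42
42 → 20
20 → 4
4 → 16
16 → 37  — 37 repeats.
That took 13 steps.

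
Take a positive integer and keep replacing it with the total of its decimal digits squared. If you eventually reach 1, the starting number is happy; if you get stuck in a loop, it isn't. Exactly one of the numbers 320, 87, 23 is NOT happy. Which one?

87

320: 320 → 13 → 10 → 1  — reaches 1 (happy)
87: 87 → 113 → 11 → 2 → 4 → 16 → 37 → 58 → 89 → 145 → 42 → 20 → 4  — repeats 4 (not happy)
23: 23 → 13 → 10 → 1  — reaches 1 (happy)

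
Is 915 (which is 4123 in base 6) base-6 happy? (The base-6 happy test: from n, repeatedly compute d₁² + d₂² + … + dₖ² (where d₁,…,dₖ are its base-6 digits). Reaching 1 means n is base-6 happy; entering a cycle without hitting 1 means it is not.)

915 = (4,1,2,3)_6 → 4² + 1² + 2² + 3² = 16 + 1 + 4 + 9 = 30
30 = (5,0)_6 → 5² + 0² = 25 + 0 = 25
25 = (4,1)_6 → 4² + 1² = 16 + 1 = 17
17 = (2,5)_6 → 2² + 5² = 4 + 25 = 29
29 = (4,5)_6 → 4² + 5² = 16 + 25 = 41
41 = (1,0,5)_6 → 1² + 0² + 5² = 1 + 0 + 25 = 26
26 = (4,2)_6 → 4² + 2² = 16 + 4 = 20
20 = (3,2)_6 → 3² + 2² = 9 + 4 = 13
13 = (2,1)_6 → 2² + 1² = 4 + 1 = 5
5 = (5)_6 → 5² = 25  — 25 already seen; the sequence cycles without reaching 1.

not base-6 happy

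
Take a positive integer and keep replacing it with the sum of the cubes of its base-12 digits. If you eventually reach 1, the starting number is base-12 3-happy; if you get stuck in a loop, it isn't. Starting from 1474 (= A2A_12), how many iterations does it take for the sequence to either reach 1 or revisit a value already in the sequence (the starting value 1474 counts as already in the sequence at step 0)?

14

1474 = (10,2,10)_12 → 10³ + 2³ + 10³ = 1000 + 8 + 1000 = 2008
2008 = (1,1,11,4)_12 → 1³ + 1³ + 11³ + 4³ = 1 + 1 + 1331 + 64 = 1397
1397 = (9,8,5)_12 → 9³ + 8³ + 5³ = 729 + 512 + 125 = 1366
1366 = (9,5,10)_12 → 9³ + 5³ + 10³ = 729 + 125 + 1000 = 1854
1854 = (1,0,10,6)_12 → 1³ + 0³ + 10³ + 6³ = 1 + 0 + 1000 + 216 = 1217
1217 = (8,5,5)_12 → 8³ + 5³ + 5³ = 512 + 125 + 125 = 762
762 = (5,3,6)_12 → 5³ + 3³ + 6³ = 125 + 27 + 216 = 368
368 = (2,6,8)_12 → 2³ + 6³ + 8³ = 8 + 216 + 512 = 736
736 = (5,1,4)_12 → 5³ + 1³ + 4³ = 125 + 1 + 64 = 190
190 = (1,3,10)_12 → 1³ + 3³ + 10³ = 1 + 27 + 1000 = 1028
1028 = (7,1,8)_12 → 7³ + 1³ + 8³ = 343 + 1 + 512 = 856
856 = (5,11,4)_12 → 5³ + 11³ + 4³ = 125 + 1331 + 64 = 1520
1520 = (10,6,8)_12 → 10³ + 6³ + 8³ = 1000 + 216 + 512 = 1728
1728 = (1,0,0,0)_12 → 1³ + 0³ + 0³ + 0³ = 1 + 0 + 0 + 0 = 1  — reached 1.
That took 14 steps.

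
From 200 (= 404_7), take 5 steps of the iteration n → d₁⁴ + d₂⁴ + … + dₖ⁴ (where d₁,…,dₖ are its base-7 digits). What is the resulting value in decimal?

708

200 = (4,0,4)_7 → 4⁴ + 0⁴ + 4⁴ = 512
512 = (1,3,3,1)_7 → 1⁴ + 3⁴ + 3⁴ + 1⁴ = 164
164 = (3,2,3)_7 → 3⁴ + 2⁴ + 3⁴ = 178
178 = (3,4,3)_7 → 3⁴ + 4⁴ + 3⁴ = 418
418 = (1,1,3,5)_7 → 1⁴ + 1⁴ + 3⁴ + 5⁴ = 708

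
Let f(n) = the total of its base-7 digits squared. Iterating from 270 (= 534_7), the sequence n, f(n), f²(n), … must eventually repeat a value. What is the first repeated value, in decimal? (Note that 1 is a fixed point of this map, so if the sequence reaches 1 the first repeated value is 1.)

270 = (5,3,4)_7 → 5² + 3² + 4² = 50
50 = (1,0,1)_7 → 1² + 0² + 1² = 2
2 = (2)_7 → 2² = 4
4 = (4)_7 → 4² = 16
16 = (2,2)_7 → 2² + 2² = 8
8 = (1,1)_7 → 1² + 1² = 2  — 2 already appeared earlier.

2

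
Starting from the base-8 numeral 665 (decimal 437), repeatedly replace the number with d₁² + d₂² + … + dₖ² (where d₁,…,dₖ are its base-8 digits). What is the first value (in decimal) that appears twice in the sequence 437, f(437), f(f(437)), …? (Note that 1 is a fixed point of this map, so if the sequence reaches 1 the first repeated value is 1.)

1

437 = (6,6,5)_8 → 97
97 = (1,4,1)_8 → 18
18 = (2,2)_8 → 8
8 = (1,0)_8 → 1  — reached the fixed point 1.
1 → 1, so 1 is the first repeated value.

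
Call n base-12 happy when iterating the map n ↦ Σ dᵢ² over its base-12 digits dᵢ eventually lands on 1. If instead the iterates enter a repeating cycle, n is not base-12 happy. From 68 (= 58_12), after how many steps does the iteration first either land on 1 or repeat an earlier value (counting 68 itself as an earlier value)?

6

68 = (5,8)_12 → 5² + 8² = 89
89 = (7,5)_12 → 7² + 5² = 74
74 = (6,2)_12 → 6² + 2² = 40
40 = (3,4)_12 → 3² + 4² = 25
25 = (2,1)_12 → 2² + 1² = 5
5 = (5)_12 → 5² = 25  — 25 repeats.
That took 6 steps.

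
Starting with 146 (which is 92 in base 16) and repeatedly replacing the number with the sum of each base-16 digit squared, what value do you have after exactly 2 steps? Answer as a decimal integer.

146 = (9,2)_16 → 85
85 = (5,5)_16 → 50

50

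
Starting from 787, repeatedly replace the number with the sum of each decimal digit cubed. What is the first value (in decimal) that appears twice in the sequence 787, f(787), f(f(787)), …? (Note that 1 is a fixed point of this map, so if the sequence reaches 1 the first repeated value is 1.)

787 → 1198
1198 → 1243
1243 → 100
100 → 1  — reached the fixed point 1.
1 → 1, so 1 is the first repeated value.

1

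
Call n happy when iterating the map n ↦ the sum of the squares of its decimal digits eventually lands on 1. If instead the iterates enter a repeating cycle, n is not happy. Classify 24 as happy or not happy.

not happy

24 → 2² + 4² = 20
20 → 2² + 0² = 4
4 → 4² = 16
16 → 1² + 6² = 37
37 → 3² + 7² = 58
58 → 5² + 8² = 89
89 → 8² + 9² = 145
145 → 1² + 4² + 5² = 42
42 → 4² + 2² = 20  — 20 already seen; the sequence cycles without reaching 1.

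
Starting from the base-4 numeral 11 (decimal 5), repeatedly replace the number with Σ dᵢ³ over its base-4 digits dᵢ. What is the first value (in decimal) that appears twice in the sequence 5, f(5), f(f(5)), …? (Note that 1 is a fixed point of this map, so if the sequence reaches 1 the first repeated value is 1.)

8

5 = (1,1)_4 → 2
2 = (2)_4 → 8
8 = (2,0)_4 → 8  — 8 already appeared earlier.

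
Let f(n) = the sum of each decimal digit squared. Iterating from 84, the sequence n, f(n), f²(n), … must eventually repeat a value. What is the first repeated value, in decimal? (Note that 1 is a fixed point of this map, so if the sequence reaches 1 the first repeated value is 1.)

89

84 → 8² + 4² = 80
80 → 8² + 0² = 64
64 → 6² + 4² = 52
52 → 5² + 2² = 29
29 → 2² + 9² = 85
85 → 8² + 5² = 89
89 → 8² + 9² = 145
145 → 1² + 4² + 5² = 42
42 → 4² + 2² = 20
20 → 2² + 0² = 4
4 → 4² = 16
16 → 1² + 6² = 37
37 → 3² + 7² = 58
58 → 5² + 8² = 89  — 89 already appeared earlier.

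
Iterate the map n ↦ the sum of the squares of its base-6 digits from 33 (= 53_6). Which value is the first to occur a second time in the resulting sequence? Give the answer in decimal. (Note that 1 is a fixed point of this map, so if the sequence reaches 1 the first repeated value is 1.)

33 = (5,3)_6 → 5² + 3² = 25 + 9 = 34
34 = (5,4)_6 → 5² + 4² = 25 + 16 = 41
41 = (1,0,5)_6 → 1² + 0² + 5² = 1 + 0 + 25 = 26
26 = (4,2)_6 → 4² + 2² = 16 + 4 = 20
20 = (3,2)_6 → 3² + 2² = 9 + 4 = 13
13 = (2,1)_6 → 2² + 1² = 4 + 1 = 5
5 = (5)_6 → 5² = 25
25 = (4,1)_6 → 4² + 1² = 16 + 1 = 17
17 = (2,5)_6 → 2² + 5² = 4 + 25 = 29
29 = (4,5)_6 → 4² + 5² = 16 + 25 = 41  — 41 already appeared earlier.

41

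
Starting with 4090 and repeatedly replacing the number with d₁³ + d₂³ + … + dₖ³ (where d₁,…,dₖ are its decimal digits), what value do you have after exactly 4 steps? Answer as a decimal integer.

919

4090 → 793
793 → 1099
1099 → 1459
1459 → 919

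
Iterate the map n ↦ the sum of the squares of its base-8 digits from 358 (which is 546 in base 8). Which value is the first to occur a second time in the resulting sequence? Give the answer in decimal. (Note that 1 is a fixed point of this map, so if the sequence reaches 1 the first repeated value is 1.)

358 = (5,4,6)_8 → 5² + 4² + 6² = 77
77 = (1,1,5)_8 → 1² + 1² + 5² = 27
27 = (3,3)_8 → 3² + 3² = 18
18 = (2,2)_8 → 2² + 2² = 8
8 = (1,0)_8 → 1² + 0² = 1  — reached the fixed point 1.
1 → 1, so 1 is the first repeated value.

1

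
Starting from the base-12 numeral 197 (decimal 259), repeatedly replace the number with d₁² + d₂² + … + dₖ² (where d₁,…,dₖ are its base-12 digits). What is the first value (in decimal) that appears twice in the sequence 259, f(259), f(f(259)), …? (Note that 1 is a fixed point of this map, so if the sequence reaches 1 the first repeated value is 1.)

259 = (1,9,7)_12 → 1² + 9² + 7² = 1 + 81 + 49 = 131
131 = (10,11)_12 → 10² + 11² = 100 + 121 = 221
221 = (1,6,5)_12 → 1² + 6² + 5² = 1 + 36 + 25 = 62
62 = (5,2)_12 → 5² + 2² = 25 + 4 = 29
29 = (2,5)_12 → 2² + 5² = 4 + 25 = 29  — 29 already appeared earlier.

29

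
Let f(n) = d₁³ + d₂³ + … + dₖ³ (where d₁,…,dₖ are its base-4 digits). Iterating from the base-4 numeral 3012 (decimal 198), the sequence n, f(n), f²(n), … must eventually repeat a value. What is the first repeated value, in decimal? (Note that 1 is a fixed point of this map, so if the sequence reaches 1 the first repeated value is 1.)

9

198 = (3,0,1,2)_4 → 3³ + 0³ + 1³ + 2³ = 36
36 = (2,1,0)_4 → 2³ + 1³ + 0³ = 9
9 = (2,1)_4 → 2³ + 1³ = 9  — 9 already appeared earlier.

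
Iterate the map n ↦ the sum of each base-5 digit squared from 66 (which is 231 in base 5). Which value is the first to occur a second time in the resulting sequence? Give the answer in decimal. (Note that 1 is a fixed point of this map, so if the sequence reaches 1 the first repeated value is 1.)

16

66 = (2,3,1)_5 → 2² + 3² + 1² = 4 + 9 + 1 = 14
14 = (2,4)_5 → 2² + 4² = 4 + 16 = 20
20 = (4,0)_5 → 4² + 0² = 16 + 0 = 16
16 = (3,1)_5 → 3² + 1² = 9 + 1 = 10
10 = (2,0)_5 → 2² + 0² = 4 + 0 = 4
4 = (4)_5 → 4² = 16  — 16 already appeared earlier.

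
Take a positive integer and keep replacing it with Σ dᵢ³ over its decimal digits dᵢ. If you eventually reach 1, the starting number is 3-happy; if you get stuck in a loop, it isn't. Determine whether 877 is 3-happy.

3-happy

877 → 8³ + 7³ + 7³ = 1198
1198 → 1³ + 1³ + 9³ + 8³ = 1243
1243 → 1³ + 2³ + 4³ + 3³ = 100
100 → 1³ + 0³ + 0³ = 1  — reached 1.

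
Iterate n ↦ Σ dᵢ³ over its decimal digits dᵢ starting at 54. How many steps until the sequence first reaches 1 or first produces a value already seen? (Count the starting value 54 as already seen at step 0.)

54 → 5³ + 4³ = 125 + 64 = 189
189 → 1³ + 8³ + 9³ = 1 + 512 + 729 = 1242
1242 → 1³ + 2³ + 4³ + 2³ = 1 + 8 + 64 + 8 = 81
81 → 8³ + 1³ = 512 + 1 = 513
513 → 5³ + 1³ + 3³ = 125 + 1 + 27 = 153
153 → 1³ + 5³ + 3³ = 1 + 125 + 27 = 153  — 153 repeats.
That took 6 steps.

6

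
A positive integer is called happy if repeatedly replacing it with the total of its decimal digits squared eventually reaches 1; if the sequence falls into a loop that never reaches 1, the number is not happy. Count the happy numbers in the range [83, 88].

83: 83 → 73 → 58 → 89 → 145 → 42 → 20 → 4 → 16 → 37 → 58  (repeats 58)
84: 84 → 80 → 64 → 52 → 29 → 85 → 89 → 145 → 42 → 20 → 4 → 16 → 37 → 58 → 89  (repeats 89)
85: 85 → 89 → 145 → 42 → 20 → 4 → 16 → 37 → 58 → 89  (repeats 89)
86: 86 → 100 → 1  (reaches 1)
87: 87 → 113 → 11 → 2 → 4 → 16 → 37 → 58 → 89 → 145 → 42 → 20 → 4  (repeats 4)
88: 88 → 128 → 69 → 117 → 51 → 26 → 40 → 16 → 37 → 58 → 89 → 145 → 42 → 20 → 4 → 16  (repeats 16)
happy: 86

1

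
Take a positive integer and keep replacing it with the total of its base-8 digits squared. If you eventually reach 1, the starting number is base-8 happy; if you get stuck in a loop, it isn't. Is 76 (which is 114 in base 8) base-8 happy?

base-8 happy

76 = (1,1,4)_8 → 1² + 1² + 4² = 1 + 1 + 16 = 18
18 = (2,2)_8 → 2² + 2² = 4 + 4 = 8
8 = (1,0)_8 → 1² + 0² = 1 + 0 = 1  — reached 1.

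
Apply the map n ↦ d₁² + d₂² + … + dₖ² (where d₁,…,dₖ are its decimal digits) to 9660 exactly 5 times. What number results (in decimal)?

29

9660 → 9² + 6² + 6² + 0² = 153
153 → 1² + 5² + 3² = 35
35 → 3² + 5² = 34
34 → 3² + 4² = 25
25 → 2² + 5² = 29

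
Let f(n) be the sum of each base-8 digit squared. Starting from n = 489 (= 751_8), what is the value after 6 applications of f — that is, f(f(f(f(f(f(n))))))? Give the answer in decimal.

10

489 = (7,5,1)_8 → 7² + 5² + 1² = 49 + 25 + 1 = 75
75 = (1,1,3)_8 → 1² + 1² + 3² = 1 + 1 + 9 = 11
11 = (1,3)_8 → 1² + 3² = 1 + 9 = 10
10 = (1,2)_8 → 1² + 2² = 1 + 4 = 5
5 = (5)_8 → 5² = 25
25 = (3,1)_8 → 3² + 1² = 9 + 1 = 10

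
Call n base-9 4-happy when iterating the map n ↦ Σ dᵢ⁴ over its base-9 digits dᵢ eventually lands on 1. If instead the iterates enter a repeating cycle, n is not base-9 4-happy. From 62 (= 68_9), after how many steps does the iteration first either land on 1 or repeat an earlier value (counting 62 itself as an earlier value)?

62 = (6,8)_9 → 6⁴ + 8⁴ = 5392
5392 = (7,3,5,1)_9 → 7⁴ + 3⁴ + 5⁴ + 1⁴ = 3108
3108 = (4,2,3,3)_9 → 4⁴ + 2⁴ + 3⁴ + 3⁴ = 434
434 = (5,3,2)_9 → 5⁴ + 3⁴ + 2⁴ = 722
722 = (8,8,2)_9 → 8⁴ + 8⁴ + 2⁴ = 8208
8208 = (1,2,2,3,0)_9 → 1⁴ + 2⁴ + 2⁴ + 3⁴ + 0⁴ = 114
114 = (1,3,6)_9 → 1⁴ + 3⁴ + 6⁴ = 1378
1378 = (1,8,0,1)_9 → 1⁴ + 8⁴ + 0⁴ + 1⁴ = 4098
4098 = (5,5,5,3)_9 → 5⁴ + 5⁴ + 5⁴ + 3⁴ = 1956
1956 = (2,6,1,3)_9 → 2⁴ + 6⁴ + 1⁴ + 3⁴ = 1394
1394 = (1,8,1,8)_9 → 1⁴ + 8⁴ + 1⁴ + 8⁴ = 8194
8194 = (1,2,2,1,4)_9 → 1⁴ + 2⁴ + 2⁴ + 1⁴ + 4⁴ = 290
290 = (3,5,2)_9 → 3⁴ + 5⁴ + 2⁴ = 722  — 722 repeats.
That took 13 steps.

13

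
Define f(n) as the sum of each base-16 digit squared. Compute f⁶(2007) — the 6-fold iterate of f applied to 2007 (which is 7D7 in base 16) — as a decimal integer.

2007 = (7,13,7)_16 → 7² + 13² + 7² = 49 + 169 + 49 = 267
267 = (1,0,11)_16 → 1² + 0² + 11² = 1 + 0 + 121 = 122
122 = (7,10)_16 → 7² + 10² = 49 + 100 = 149
149 = (9,5)_16 → 9² + 5² = 81 + 25 = 106
106 = (6,10)_16 → 6² + 10² = 36 + 100 = 136
136 = (8,8)_16 → 8² + 8² = 64 + 64 = 128

128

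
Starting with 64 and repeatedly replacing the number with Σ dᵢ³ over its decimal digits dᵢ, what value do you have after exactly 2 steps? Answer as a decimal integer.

520

64 → 6³ + 4³ = 216 + 64 = 280
280 → 2³ + 8³ + 0³ = 8 + 512 + 0 = 520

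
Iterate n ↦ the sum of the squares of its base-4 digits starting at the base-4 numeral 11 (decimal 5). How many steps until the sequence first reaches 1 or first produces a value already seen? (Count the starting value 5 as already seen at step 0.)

3

5 = (1,1)_4 → 1² + 1² = 2
2 = (2)_4 → 2² = 4
4 = (1,0)_4 → 1² + 0² = 1  — reached 1.
That took 3 steps.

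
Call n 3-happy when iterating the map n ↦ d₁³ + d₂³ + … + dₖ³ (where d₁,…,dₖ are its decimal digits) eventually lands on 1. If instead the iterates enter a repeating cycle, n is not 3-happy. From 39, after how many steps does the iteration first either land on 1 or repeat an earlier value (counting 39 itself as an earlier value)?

7

39 → 756
756 → 684
684 → 792
792 → 1080
1080 → 513
513 → 153
153 → 153  — 153 repeats.
That took 7 steps.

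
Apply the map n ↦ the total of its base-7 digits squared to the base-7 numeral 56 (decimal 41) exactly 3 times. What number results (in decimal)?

45

41 = (5,6)_7 → 5² + 6² = 61
61 = (1,1,5)_7 → 1² + 1² + 5² = 27
27 = (3,6)_7 → 3² + 6² = 45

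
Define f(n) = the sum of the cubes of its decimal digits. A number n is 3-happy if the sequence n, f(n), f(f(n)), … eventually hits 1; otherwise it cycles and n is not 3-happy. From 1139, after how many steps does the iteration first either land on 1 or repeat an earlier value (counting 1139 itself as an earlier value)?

1139 → 1³ + 1³ + 3³ + 9³ = 758
758 → 7³ + 5³ + 8³ = 980
980 → 9³ + 8³ + 0³ = 1241
1241 → 1³ + 2³ + 4³ + 1³ = 74
74 → 7³ + 4³ = 407
407 → 4³ + 0³ + 7³ = 407  — 407 repeats.
That took 6 steps.

6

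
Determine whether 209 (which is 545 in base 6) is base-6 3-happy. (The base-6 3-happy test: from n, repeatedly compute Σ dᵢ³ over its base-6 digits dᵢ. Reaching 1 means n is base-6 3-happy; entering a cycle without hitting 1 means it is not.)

209 = (5,4,5)_6 → 314
314 = (1,2,4,2)_6 → 81
81 = (2,1,3)_6 → 36
36 = (1,0,0)_6 → 1  — reached 1.

base-6 3-happy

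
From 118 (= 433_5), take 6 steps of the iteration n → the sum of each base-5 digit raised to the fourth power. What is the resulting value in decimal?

528

118 = (4,3,3)_5 → 418
418 = (3,1,3,3)_5 → 244
244 = (1,4,3,4)_5 → 594
594 = (4,3,3,4)_5 → 674
674 = (1,0,1,4,4)_5 → 514
514 = (4,0,2,4)_5 → 528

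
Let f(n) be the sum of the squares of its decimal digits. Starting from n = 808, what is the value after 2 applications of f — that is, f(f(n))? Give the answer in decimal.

808 → 8² + 0² + 8² = 64 + 0 + 64 = 128
128 → 1² + 2² + 8² = 1 + 4 + 64 = 69

69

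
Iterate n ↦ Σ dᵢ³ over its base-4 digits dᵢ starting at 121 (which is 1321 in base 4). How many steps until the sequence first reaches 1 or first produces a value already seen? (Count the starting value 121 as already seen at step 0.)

4

121 = (1,3,2,1)_4 → 1³ + 3³ + 2³ + 1³ = 1 + 27 + 8 + 1 = 37
37 = (2,1,1)_4 → 2³ + 1³ + 1³ = 8 + 1 + 1 = 10
10 = (2,2)_4 → 2³ + 2³ = 8 + 8 = 16
16 = (1,0,0)_4 → 1³ + 0³ + 0³ = 1 + 0 + 0 = 1  — reached 1.
That took 4 steps.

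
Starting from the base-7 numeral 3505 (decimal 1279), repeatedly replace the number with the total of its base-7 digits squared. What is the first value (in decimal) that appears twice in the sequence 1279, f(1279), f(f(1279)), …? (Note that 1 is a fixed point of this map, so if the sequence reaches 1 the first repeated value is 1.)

17

1279 = (3,5,0,5)_7 → 3² + 5² + 0² + 5² = 9 + 25 + 0 + 25 = 59
59 = (1,1,3)_7 → 1² + 1² + 3² = 1 + 1 + 9 = 11
11 = (1,4)_7 → 1² + 4² = 1 + 16 = 17
17 = (2,3)_7 → 2² + 3² = 4 + 9 = 13
13 = (1,6)_7 → 1² + 6² = 1 + 36 = 37
37 = (5,2)_7 → 5² + 2² = 25 + 4 = 29
29 = (4,1)_7 → 4² + 1² = 16 + 1 = 17  — 17 already appeared earlier.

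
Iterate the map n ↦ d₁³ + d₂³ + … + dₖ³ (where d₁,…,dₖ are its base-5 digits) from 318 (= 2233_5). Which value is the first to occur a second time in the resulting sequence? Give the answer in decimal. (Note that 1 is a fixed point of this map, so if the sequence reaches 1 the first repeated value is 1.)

28

318 = (2,2,3,3)_5 → 2³ + 2³ + 3³ + 3³ = 8 + 8 + 27 + 27 = 70
70 = (2,4,0)_5 → 2³ + 4³ + 0³ = 8 + 64 + 0 = 72
72 = (2,4,2)_5 → 2³ + 4³ + 2³ = 8 + 64 + 8 = 80
80 = (3,1,0)_5 → 3³ + 1³ + 0³ = 27 + 1 + 0 = 28
28 = (1,0,3)_5 → 1³ + 0³ + 3³ = 1 + 0 + 27 = 28  — 28 already appeared earlier.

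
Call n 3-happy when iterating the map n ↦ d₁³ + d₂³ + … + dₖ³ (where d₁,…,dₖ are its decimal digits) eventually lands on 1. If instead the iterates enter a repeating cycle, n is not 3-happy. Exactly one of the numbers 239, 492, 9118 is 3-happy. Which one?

239: 239 → 764 → 623 → 251 → 134 → 92 → 737 → 713 → 371 → 371  — repeats 371 (not 3-happy)
492: 492 → 801 → 513 → 153 → 153  — repeats 153 (not 3-happy)
9118: 9118 → 1243 → 100 → 1  — reaches 1 (3-happy)

9118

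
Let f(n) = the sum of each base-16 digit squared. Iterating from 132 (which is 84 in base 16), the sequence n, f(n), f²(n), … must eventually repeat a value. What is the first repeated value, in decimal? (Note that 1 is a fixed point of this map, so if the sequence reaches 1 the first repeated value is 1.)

169

132 = (8,4)_16 → 8² + 4² = 64 + 16 = 80
80 = (5,0)_16 → 5² + 0² = 25 + 0 = 25
25 = (1,9)_16 → 1² + 9² = 1 + 81 = 82
82 = (5,2)_16 → 5² + 2² = 25 + 4 = 29
29 = (1,13)_16 → 1² + 13² = 1 + 169 = 170
170 = (10,10)_16 → 10² + 10² = 100 + 100 = 200
200 = (12,8)_16 → 12² + 8² = 144 + 64 = 208
208 = (13,0)_16 → 13² + 0² = 169 + 0 = 169
169 = (10,9)_16 → 10² + 9² = 100 + 81 = 181
181 = (11,5)_16 → 11² + 5² = 121 + 25 = 146
146 = (9,2)_16 → 9² + 2² = 81 + 4 = 85
85 = (5,5)_16 → 5² + 5² = 25 + 25 = 50
50 = (3,2)_16 → 3² + 2² = 9 + 4 = 13
13 = (13)_16 → 13² = 169  — 169 already appeared earlier.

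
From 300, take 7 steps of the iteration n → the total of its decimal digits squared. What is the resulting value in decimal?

89

300 → 3² + 0² + 0² = 9 + 0 + 0 = 9
9 → 9² = 81
81 → 8² + 1² = 64 + 1 = 65
65 → 6² + 5² = 36 + 25 = 61
61 → 6² + 1² = 36 + 1 = 37
37 → 3² + 7² = 9 + 49 = 58
58 → 5² + 8² = 25 + 64 = 89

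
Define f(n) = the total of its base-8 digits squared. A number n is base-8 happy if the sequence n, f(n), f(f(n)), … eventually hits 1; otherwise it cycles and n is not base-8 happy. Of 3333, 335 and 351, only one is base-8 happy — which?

3333: 3333 → 77 → 27 → 18 → 8 → 1  — reaches 1 (base-8 happy)
335: 335 → 75 → 11 → 10 → 5 → 25 → 10  — repeats 10 (not base-8 happy)
351: 351 → 83 → 14 → 37 → 41 → 26 → 13 → 26  — repeats 26 (not base-8 happy)

3333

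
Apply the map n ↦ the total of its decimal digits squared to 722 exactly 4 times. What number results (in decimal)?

61

722 → 7² + 2² + 2² = 57
57 → 5² + 7² = 74
74 → 7² + 4² = 65
65 → 6² + 5² = 61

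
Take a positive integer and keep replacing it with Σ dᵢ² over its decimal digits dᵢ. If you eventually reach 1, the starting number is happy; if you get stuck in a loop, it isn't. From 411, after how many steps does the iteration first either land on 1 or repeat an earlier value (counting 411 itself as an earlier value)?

12

411 → 4² + 1² + 1² = 18
18 → 1² + 8² = 65
65 → 6² + 5² = 61
61 → 6² + 1² = 37
37 → 3² + 7² = 58
58 → 5² + 8² = 89
89 → 8² + 9² = 145
145 → 1² + 4² + 5² = 42
42 → 4² + 2² = 20
20 → 2² + 0² = 4
4 → 4² = 16
16 → 1² + 6² = 37  — 37 repeats.
That took 12 steps.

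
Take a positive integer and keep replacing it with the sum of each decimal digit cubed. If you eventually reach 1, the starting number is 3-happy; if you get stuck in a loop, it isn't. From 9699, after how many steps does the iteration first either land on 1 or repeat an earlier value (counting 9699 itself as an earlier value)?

9699 → 9³ + 6³ + 9³ + 9³ = 729 + 216 + 729 + 729 = 2403
2403 → 2³ + 4³ + 0³ + 3³ = 8 + 64 + 0 + 27 = 99
99 → 9³ + 9³ = 729 + 729 = 1458
1458 → 1³ + 4³ + 5³ + 8³ = 1 + 64 + 125 + 512 = 702
702 → 7³ + 0³ + 2³ = 343 + 0 + 8 = 351
351 → 3³ + 5³ + 1³ = 27 + 125 + 1 = 153
153 → 1³ + 5³ + 3³ = 1 + 125 + 27 = 153  — 153 repeats.
That took 7 steps.

7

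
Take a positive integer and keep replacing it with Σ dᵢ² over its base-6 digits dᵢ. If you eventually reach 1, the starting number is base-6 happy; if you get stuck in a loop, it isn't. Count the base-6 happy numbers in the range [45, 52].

45: 45 → 11 → 26 → 20 → 13 → 5 → 25 → 17 → 29 → 41 → 26  (repeats 26)
46: 46 → 18 → 9 → 10 → 17 → 29 → 41 → 26 → 20 → 13 → 5 → 25 → 17  (repeats 17)
47: 47 → 27 → 25 → 17 → 29 → 41 → 26 → 20 → 13 → 5 → 25  (repeats 25)
48: 48 → 5 → 25 → 17 → 29 → 41 → 26 → 20 → 13 → 5  (repeats 5)
49: 49 → 6 → 1  (reaches 1)
50: 50 → 9 → 10 → 17 → 29 → 41 → 26 → 20 → 13 → 5 → 25 → 17  (repeats 17)
51: 51 → 14 → 8 → 5 → 25 → 17 → 29 → 41 → 26 → 20 → 13 → 5  (repeats 5)
52: 52 → 21 → 18 → 9 → 10 → 17 → 29 → 41 → 26 → 20 → 13 → 5 → 25 → 17  (repeats 17)
base-6 happy: 49

1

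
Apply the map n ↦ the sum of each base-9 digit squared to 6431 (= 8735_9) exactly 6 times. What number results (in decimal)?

65

6431 = (8,7,3,5)_9 → 147
147 = (1,7,3)_9 → 59
59 = (6,5)_9 → 61
61 = (6,7)_9 → 85
85 = (1,0,4)_9 → 17
17 = (1,8)_9 → 65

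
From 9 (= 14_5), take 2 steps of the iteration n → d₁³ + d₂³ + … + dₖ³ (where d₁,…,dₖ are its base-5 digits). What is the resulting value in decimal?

9 = (1,4)_5 → 1³ + 4³ = 1 + 64 = 65
65 = (2,3,0)_5 → 2³ + 3³ + 0³ = 8 + 27 + 0 = 35

35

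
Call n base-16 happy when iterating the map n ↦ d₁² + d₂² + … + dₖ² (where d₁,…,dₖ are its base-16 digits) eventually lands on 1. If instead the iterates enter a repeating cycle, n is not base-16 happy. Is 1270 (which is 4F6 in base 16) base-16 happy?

1270 = (4,15,6)_16 → 4² + 15² + 6² = 277
277 = (1,1,5)_16 → 1² + 1² + 5² = 27
27 = (1,11)_16 → 1² + 11² = 122
122 = (7,10)_16 → 7² + 10² = 149
149 = (9,5)_16 → 9² + 5² = 106
106 = (6,10)_16 → 6² + 10² = 136
136 = (8,8)_16 → 8² + 8² = 128
128 = (8,0)_16 → 8² + 0² = 64
64 = (4,0)_16 → 4² + 0² = 16
16 = (1,0)_16 → 1² + 0² = 1  — reached 1.

base-16 happy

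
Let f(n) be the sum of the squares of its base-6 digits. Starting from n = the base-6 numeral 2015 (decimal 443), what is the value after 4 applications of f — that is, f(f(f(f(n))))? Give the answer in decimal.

443 = (2,0,1,5)_6 → 2² + 0² + 1² + 5² = 4 + 0 + 1 + 25 = 30
30 = (5,0)_6 → 5² + 0² = 25 + 0 = 25
25 = (4,1)_6 → 4² + 1² = 16 + 1 = 17
17 = (2,5)_6 → 2² + 5² = 4 + 25 = 29

29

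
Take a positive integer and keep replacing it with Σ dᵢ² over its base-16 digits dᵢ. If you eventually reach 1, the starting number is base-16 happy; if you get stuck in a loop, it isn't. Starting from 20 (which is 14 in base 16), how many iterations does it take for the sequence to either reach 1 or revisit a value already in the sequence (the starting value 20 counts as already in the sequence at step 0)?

5

20 = (1,4)_16 → 1² + 4² = 1 + 16 = 17
17 = (1,1)_16 → 1² + 1² = 1 + 1 = 2
2 = (2)_16 → 2² = 4
4 = (4)_16 → 4² = 16
16 = (1,0)_16 → 1² + 0² = 1 + 0 = 1  — reached 1.
That took 5 steps.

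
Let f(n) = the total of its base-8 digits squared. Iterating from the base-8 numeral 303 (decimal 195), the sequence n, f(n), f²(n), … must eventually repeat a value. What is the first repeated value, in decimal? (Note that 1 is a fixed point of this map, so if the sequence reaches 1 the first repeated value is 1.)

1

195 = (3,0,3)_8 → 3² + 0² + 3² = 9 + 0 + 9 = 18
18 = (2,2)_8 → 2² + 2² = 4 + 4 = 8
8 = (1,0)_8 → 1² + 0² = 1 + 0 = 1  — reached the fixed point 1.
1 → 1, so 1 is the first repeated value.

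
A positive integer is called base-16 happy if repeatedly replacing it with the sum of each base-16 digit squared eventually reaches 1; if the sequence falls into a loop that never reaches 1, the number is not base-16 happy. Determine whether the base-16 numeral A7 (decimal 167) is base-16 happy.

base-16 happy

167 = (10,7)_16 → 149
149 = (9,5)_16 → 106
106 = (6,10)_16 → 136
136 = (8,8)_16 → 128
128 = (8,0)_16 → 64
64 = (4,0)_16 → 16
16 = (1,0)_16 → 1  — reached 1.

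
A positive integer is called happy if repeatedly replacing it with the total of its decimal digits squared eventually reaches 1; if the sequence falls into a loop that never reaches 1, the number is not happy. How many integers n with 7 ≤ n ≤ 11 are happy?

2

7: 7 → 49 → 97 → 130 → 10 → 1  — happy
8: 8 → 64 → 52 → 29 → 85 → 89 → 145 → 42 → 20 → 4 → 16 → 37 → 58 → 89  — not happy
9: 9 → 81 → 65 → 61 → 37 → 58 → 89 → 145 → 42 → 20 → 4 → 16 → 37  — not happy
10: 10 → 1  — happy
11: 11 → 2 → 4 → 16 → 37 → 58 → 89 → 145 → 42 → 20 → 4  — not happy
happy: 7, 10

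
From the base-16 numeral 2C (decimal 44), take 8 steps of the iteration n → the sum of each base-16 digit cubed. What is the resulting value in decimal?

44 = (2,12)_16 → 2³ + 12³ = 1736
1736 = (6,12,8)_16 → 6³ + 12³ + 8³ = 2456
2456 = (9,9,8)_16 → 9³ + 9³ + 8³ = 1970
1970 = (7,11,2)_16 → 7³ + 11³ + 2³ = 1682
1682 = (6,9,2)_16 → 6³ + 9³ + 2³ = 953
953 = (3,11,9)_16 → 3³ + 11³ + 9³ = 2087
2087 = (8,2,7)_16 → 8³ + 2³ + 7³ = 863
863 = (3,5,15)_16 → 3³ + 5³ + 15³ = 3527

3527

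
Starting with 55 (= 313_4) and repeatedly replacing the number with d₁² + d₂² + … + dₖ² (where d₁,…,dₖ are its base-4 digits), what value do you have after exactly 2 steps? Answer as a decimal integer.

10

55 = (3,1,3)_4 → 3² + 1² + 3² = 19
19 = (1,0,3)_4 → 1² + 0² + 3² = 10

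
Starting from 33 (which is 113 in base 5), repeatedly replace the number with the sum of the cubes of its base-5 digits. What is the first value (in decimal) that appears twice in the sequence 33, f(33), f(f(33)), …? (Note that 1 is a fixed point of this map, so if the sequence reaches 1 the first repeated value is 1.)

65

33 = (1,1,3)_5 → 1³ + 1³ + 3³ = 1 + 1 + 27 = 29
29 = (1,0,4)_5 → 1³ + 0³ + 4³ = 1 + 0 + 64 = 65
65 = (2,3,0)_5 → 2³ + 3³ + 0³ = 8 + 27 + 0 = 35
35 = (1,2,0)_5 → 1³ + 2³ + 0³ = 1 + 8 + 0 = 9
9 = (1,4)_5 → 1³ + 4³ = 1 + 64 = 65  — 65 already appeared earlier.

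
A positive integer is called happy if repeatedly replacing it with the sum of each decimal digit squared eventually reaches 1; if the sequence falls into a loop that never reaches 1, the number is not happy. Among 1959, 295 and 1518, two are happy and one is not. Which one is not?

1959: 1959 → 188 → 129 → 86 → 100 → 1  — reaches 1 (happy)
295: 295 → 110 → 2 → 4 → 16 → 37 → 58 → 89 → 145 → 42 → 20 → 4  — repeats 4 (not happy)
1518: 1518 → 91 → 82 → 68 → 100 → 1  — reaches 1 (happy)

295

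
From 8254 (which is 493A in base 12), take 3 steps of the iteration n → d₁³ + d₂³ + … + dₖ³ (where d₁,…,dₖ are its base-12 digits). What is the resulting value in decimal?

8254 = (4,9,3,10)_12 → 1820
1820 = (1,0,7,8)_12 → 856
856 = (5,11,4)_12 → 1520

1520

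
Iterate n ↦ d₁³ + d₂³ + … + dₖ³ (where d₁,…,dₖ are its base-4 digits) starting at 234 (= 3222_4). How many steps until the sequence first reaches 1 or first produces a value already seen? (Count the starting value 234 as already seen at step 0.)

234 = (3,2,2,2)_4 → 3³ + 2³ + 2³ + 2³ = 51
51 = (3,0,3)_4 → 3³ + 0³ + 3³ = 54
54 = (3,1,2)_4 → 3³ + 1³ + 2³ = 36
36 = (2,1,0)_4 → 2³ + 1³ + 0³ = 9
9 = (2,1)_4 → 2³ + 1³ = 9  — 9 repeats.
That took 5 steps.

5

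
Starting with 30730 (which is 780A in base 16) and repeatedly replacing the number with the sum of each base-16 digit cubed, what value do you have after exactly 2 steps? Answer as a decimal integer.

3745

30730 = (7,8,0,10)_16 → 7³ + 8³ + 0³ + 10³ = 343 + 512 + 0 + 1000 = 1855
1855 = (7,3,15)_16 → 7³ + 3³ + 15³ = 343 + 27 + 3375 = 3745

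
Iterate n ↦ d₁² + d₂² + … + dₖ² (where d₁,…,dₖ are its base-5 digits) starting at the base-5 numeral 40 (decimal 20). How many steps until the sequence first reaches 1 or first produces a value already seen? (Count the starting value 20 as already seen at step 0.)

20 = (4,0)_5 → 4² + 0² = 16
16 = (3,1)_5 → 3² + 1² = 10
10 = (2,0)_5 → 2² + 0² = 4
4 = (4)_5 → 4² = 16  — 16 repeats.
That took 4 steps.

4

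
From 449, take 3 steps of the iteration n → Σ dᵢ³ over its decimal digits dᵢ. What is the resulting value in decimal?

449 → 4³ + 4³ + 9³ = 64 + 64 + 729 = 857
857 → 8³ + 5³ + 7³ = 512 + 125 + 343 = 980
980 → 9³ + 8³ + 0³ = 729 + 512 + 0 = 1241

1241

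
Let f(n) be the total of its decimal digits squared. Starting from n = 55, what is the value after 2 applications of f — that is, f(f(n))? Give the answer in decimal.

25

55 → 50
50 → 25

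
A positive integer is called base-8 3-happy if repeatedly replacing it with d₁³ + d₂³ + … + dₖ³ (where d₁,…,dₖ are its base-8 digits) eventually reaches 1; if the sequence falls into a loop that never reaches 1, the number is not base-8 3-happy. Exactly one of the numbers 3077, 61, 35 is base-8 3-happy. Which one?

3077

3077: 3077 → 341 → 258 → 72 → 2 → 8 → 1  — reaches 1 (base-8 3-happy)
61: 61 → 468 → 415 → 586 → 11 → 28 → 91 → 55 → 559 → 469 → 476 → 434 → 440 → 559  — repeats 559 (not base-8 3-happy)
35: 35 → 91 → 55 → 559 → 469 → 476 → 434 → 440 → 559  — repeats 559 (not base-8 3-happy)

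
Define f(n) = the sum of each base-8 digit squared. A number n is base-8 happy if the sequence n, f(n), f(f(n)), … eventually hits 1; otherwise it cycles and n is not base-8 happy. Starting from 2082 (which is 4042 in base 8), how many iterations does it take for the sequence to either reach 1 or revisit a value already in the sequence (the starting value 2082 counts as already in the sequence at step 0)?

5

2082 = (4,0,4,2)_8 → 4² + 0² + 4² + 2² = 36
36 = (4,4)_8 → 4² + 4² = 32
32 = (4,0)_8 → 4² + 0² = 16
16 = (2,0)_8 → 2² + 0² = 4
4 = (4)_8 → 4² = 16  — 16 repeats.
That took 5 steps.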